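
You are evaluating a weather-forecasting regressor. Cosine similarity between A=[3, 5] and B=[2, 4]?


A·B = 3·2 + 5·4 = 26
‖A‖ = √34 = 5.831, ‖B‖ = √20 = 4.4721
cos = 26/(√34·√20) = 26/√680 = 0.9971

0.9971


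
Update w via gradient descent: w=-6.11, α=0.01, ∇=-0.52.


w_new = w - α·∇
= -6.11 - 0.01·-0.52
= -6.11 + 0.0052
= -6.1048

-6.1048


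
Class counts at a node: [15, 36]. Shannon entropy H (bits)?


Probabilities: [15/51, 36/51] ≈ [0.2941, 0.7059]
H = -((15/51)·log₂(15/51) + (36/51)·log₂(36/51))
  = 0.874 bits

0.874 bits


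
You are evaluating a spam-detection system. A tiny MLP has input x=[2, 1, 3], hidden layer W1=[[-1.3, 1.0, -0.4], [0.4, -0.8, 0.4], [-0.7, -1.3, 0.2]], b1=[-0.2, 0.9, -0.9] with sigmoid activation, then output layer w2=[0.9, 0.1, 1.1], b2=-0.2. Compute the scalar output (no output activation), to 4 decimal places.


z1[0] = (-1.3)·(2) + (1.0)·(1) + (-0.4)·(3) - 0.2 = -3.0
z1[1] = (0.4)·(2) + (-0.8)·(1) + (0.4)·(3) + 0.9 = 2.1
z1[2] = (-0.7)·(2) + (-1.3)·(1) + (0.2)·(3) - 0.9 = -3.0
h = sigmoid(z1) = [0.0474, 0.8909, 0.0474]
output = (0.9)·(0.0474) + (0.1)·(0.8909) + (1.1)·(0.0474) - 0.2 = -0.0161

-0.0161


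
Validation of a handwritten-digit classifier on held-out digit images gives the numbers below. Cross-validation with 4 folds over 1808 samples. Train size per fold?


Fold size = 1808/4 = 452
Training per fold = 1808 - 452 = 1356

1356


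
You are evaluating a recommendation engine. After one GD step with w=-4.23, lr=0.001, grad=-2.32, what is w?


w_new = w - α·∇
= -4.23 - 0.001·-2.32
= -4.23 + 0.00232
= -4.22768

-4.22768


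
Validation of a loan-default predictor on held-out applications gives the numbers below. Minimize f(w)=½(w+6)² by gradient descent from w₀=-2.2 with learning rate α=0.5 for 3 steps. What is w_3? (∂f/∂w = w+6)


step 1: grad = -2.2+6 = 3.8; w = -2.2 - 0.5·(3.8) = -4.1
step 2: grad = -4.1+6 = 1.9; w = -4.1 - 0.5·(1.9) = -5.05
step 3: grad = -5.05+6 = 0.95; w = -5.05 - 0.5·(0.95) = -5.525

-5.525


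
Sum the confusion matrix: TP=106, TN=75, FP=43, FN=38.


Total = TP + TN + FP + FN
= 106 + 75 + 43 + 38
= 262
(Predicted positive: 149, predicted negative: 113)

262


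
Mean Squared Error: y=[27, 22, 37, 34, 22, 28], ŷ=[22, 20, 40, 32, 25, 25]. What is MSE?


Squared errors: (27-22)²=25, (22-20)²=4, (37-40)²=9, (34-32)²=4, (22-25)²=9, (28-25)²=9
Sum = 60
MSE = 60/6 = 10

10


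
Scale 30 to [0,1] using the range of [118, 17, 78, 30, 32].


min=17, max=118
(30-17)/(118-17) = 13/101 = 0.1287

0.1287


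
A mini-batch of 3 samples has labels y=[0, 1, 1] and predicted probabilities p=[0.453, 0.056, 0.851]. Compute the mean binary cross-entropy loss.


L[0] = -ln(1-0.453) = -ln(0.547) = 0.6033
L[1] = -ln(0.056) = 2.8824
L[2] = -ln(0.851) = 0.1613
mean = (0.6033 + 2.8824 + 0.1613)/3 = 1.2157

1.2157


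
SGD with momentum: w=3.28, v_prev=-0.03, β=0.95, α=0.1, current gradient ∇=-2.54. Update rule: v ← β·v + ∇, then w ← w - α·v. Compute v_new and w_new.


v_new = 0.95·-0.03 - 2.54 = -0.0285 - 2.54 = -2.5685
w_new = 3.28 - 0.1·-2.5685 = 3.28 + 0.25685 = 3.53685

v_new=-2.5685, w_new=3.53685


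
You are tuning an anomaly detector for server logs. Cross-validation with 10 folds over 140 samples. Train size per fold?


Fold size = 140/10 = 14
Training per fold = 140 - 14 = 126

126


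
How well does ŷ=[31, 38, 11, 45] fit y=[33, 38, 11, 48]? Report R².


ȳ = 32.5
SS_res = Σ(y-ŷ)² = 13
SS_tot = Σ(y-ȳ)² = 733
R² = 1 - SS_res/SS_tot = 1 - 0.0177 = 0.9823

0.9823


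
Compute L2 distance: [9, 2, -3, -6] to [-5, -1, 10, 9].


d = √((9+ 5)² + (2+ 1)² + (-3-10)² + (-6-9)²)
  = √(196 + 9 + 169 + 225)
  = √599 = 24.4745

24.4745


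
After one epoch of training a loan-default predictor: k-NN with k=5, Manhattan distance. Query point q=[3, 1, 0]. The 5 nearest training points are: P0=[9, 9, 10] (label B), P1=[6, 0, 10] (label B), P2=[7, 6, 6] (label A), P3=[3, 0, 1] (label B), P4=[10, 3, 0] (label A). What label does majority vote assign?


d(q,P0) = 24  (label B)
d(q,P1) = 14  (label B)
d(q,P2) = 15  (label A)
d(q,P3) = 2  (label B)
d(q,P4) = 9  (label A)
Votes: A=2, B=3
Majority → B

B


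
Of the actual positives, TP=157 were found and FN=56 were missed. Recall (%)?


Recall = TP/(TP+FN)
= 157/(157+56)
= 157/213 = 73.71%

73.71%


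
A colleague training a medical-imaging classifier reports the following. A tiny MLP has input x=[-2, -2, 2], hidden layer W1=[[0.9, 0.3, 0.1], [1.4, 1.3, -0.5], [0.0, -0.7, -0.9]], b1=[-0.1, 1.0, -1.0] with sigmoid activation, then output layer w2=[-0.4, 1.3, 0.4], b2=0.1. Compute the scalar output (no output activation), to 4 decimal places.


z1[0] = (0.9)·(-2) + (0.3)·(-2) + (0.1)·(2) - 0.1 = -2.3
z1[1] = (1.4)·(-2) + (1.3)·(-2) + (-0.5)·(2) + 1.0 = -5.4
z1[2] = (0.0)·(-2) + (-0.7)·(-2) + (-0.9)·(2) - 1.0 = -1.4
h = sigmoid(z1) = [0.0911, 0.0045, 0.1978]
output = (-0.4)·(0.0911) + (1.3)·(0.0045) + (0.4)·(0.1978) + 0.1 = 0.1485

0.1485


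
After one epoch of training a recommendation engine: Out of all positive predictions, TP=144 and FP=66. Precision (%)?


Precision = TP/(TP+FP)
= 144/(144+66)
= 144/210 = 68.57%

68.57%


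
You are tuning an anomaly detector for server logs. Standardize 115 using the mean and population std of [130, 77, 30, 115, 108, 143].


μ = 100.5, σ = 37.5622
z = (115 - 100.5)/37.5622 = 0.386

0.386


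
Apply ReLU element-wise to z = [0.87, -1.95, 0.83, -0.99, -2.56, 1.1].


ReLU(0.87) = max(0, 0.87) = 0.87
ReLU(-1.95) = max(0, -1.95) = 0.0
ReLU(0.83) = max(0, 0.83) = 0.83
ReLU(-0.99) = max(0, -0.99) = 0.0
ReLU(-2.56) = max(0, -2.56) = 0.0
ReLU(1.1) = max(0, 1.1) = 1.1
result = [0.87, 0.0, 0.83, 0.0, 0.0, 1.1]

[0.87, 0.0, 0.83, 0.0, 0.0, 1.1]


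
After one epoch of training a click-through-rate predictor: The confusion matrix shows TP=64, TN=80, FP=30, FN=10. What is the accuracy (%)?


Accuracy = (TP+TN)/(TP+TN+FP+FN)
= (64+80)/(184)
= 144/184 = 78.26%

78.26%


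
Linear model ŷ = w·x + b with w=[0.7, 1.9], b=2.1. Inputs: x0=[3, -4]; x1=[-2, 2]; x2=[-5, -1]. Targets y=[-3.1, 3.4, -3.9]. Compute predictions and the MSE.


ŷ0 = (0.7)·(3) + (1.9)·(-4) + 2.1 = -3.4
ŷ1 = (0.7)·(-2) + (1.9)·(2) + 2.1 = 4.5
ŷ2 = (0.7)·(-5) + (1.9)·(-1) + 2.1 = -3.3
errors² = [0.09, 1.21, 0.36]
MSE = 1.6600/3 = 0.5533

0.5533


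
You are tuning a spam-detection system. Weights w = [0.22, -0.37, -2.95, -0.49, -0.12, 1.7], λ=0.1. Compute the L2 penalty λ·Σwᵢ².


‖w‖₂² = (0.22)² + (-0.37)² + (-2.95)² + (-0.49)² + (-0.12)² + (1.7)²
     = 0.0484 + 0.1369 + 8.7025 + 0.2401 + 0.0144 + 2.89
     = 12.0323
λ·‖w‖₂² = 0.1·12.0323 = 1.20323

1.20323


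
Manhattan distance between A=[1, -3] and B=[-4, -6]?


d = |1+ 4| + |-3+ 6|
  = 5 + 3
  = 8

8


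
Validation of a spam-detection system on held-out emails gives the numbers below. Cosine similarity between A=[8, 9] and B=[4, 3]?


A·B = 8·4 + 9·3 = 59
‖A‖ = √145 = 12.0416, ‖B‖ = √25 = 5
cos = 59/(√145·√25) = 59/√3625 = 0.9799

0.9799


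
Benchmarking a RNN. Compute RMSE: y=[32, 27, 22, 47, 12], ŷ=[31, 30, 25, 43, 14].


MSE = 39/5 = 7.8
RMSE = √(39/5) = 2.7928

2.7928


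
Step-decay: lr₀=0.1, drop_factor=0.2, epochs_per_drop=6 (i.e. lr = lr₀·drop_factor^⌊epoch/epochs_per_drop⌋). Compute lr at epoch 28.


n_drops = ⌊28/6⌋ = 4
lr = 0.1·0.2^4 = 0.1·0.0016 = 0.00016

0.00016


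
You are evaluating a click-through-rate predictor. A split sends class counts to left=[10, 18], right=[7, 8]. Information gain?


Parent = [17, 26], H_parent = 0.9682
H_left = 0.9403 (n=28), H_right = 0.9968 (n=15)
H_children = (28/43)·0.9403 + (15/43)·0.9968 = 0.96
IG = 0.9682 - 0.96 = 0.0082

0.0082


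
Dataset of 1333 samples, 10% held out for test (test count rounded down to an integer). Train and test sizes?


Test = ⌊1333·10/100⌋ = 133
Train = 1333 - 133 = 1200

Train: 1200, Test: 133


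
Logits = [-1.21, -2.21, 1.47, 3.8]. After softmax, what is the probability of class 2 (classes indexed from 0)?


Exponentials: e^-1.21=0.2982, e^-2.21=0.1097, e^1.47=4.3492, e^3.8=44.7012
Sum = 49.4583
Softmax = [0.006, 0.0022, 0.0879, 0.9038]
p[2] = 4.3492/49.4583 = 0.0879

0.0879


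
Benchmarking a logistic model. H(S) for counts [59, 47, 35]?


Probabilities: [59/141, 47/141, 35/141] ≈ [0.4184, 0.3333, 0.2482]
H = -((59/141)·log₂(59/141) + (47/141)·log₂(47/141) + (35/141)·log₂(35/141))
  = 1.5533 bits

1.5533 bits


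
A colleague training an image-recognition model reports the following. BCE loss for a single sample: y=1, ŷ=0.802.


BCE = -[y·ln(p) + (1-y)·ln(1-p)]
= -1·ln(0.802) - 0
= -ln(0.802) = 0.2206

0.2206


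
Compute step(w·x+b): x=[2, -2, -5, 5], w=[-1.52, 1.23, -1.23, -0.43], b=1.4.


z = (2)·(-1.52) + (-2)·(1.23) + (-5)·(-1.23) + (5)·(-0.43) + 1.4
  = -0.1
step(z) = 0 (z<0)

0


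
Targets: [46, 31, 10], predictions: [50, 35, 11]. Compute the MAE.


Absolute errors: |46-50|=4, |31-35|=4, |10-11|=1
Sum = 9
MAE = 9/3 = 3

3


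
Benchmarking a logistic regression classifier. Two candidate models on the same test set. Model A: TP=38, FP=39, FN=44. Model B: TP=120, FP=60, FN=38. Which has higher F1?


Model A: P=38/77=0.4935, R=38/82=0.4634, F1=2PR/(P+R)=2TP/(2TP+FP+FN)=76/159=0.478
Model B: P=120/180=0.6667, R=120/158=0.7595, F1=2PR/(P+R)=2TP/(2TP+FP+FN)=240/338=0.7101
0.478 < 0.7101 → Model B

Model B


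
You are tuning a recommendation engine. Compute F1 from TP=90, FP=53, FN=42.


Precision = 90/143 = 0.6294
Recall = 90/132 = 0.6818
F1 = 2·P·R/(P+R) = 2·TP/(2·TP+FP+FN) = 180/(180+53+42) = 180/275 = 0.6545

0.6545


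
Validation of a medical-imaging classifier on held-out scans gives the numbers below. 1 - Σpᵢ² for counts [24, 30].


Probabilities: [24/54, 30/54] ≈ [0.4444, 0.5556]
Σpᵢ² = (576 + 900)/54² = 1476/2916
Gini = 1 - Σpᵢ² = 1 - 1476/2916 = 0.4938

0.4938


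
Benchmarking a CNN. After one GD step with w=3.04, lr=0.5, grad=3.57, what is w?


w_new = w - α·∇
= 3.04 - 0.5·3.57
= 3.04 - 1.785
= 1.255

1.255


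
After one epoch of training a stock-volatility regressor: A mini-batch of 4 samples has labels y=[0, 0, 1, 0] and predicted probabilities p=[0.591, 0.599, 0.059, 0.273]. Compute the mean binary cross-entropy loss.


L[0] = -ln(1-0.591) = -ln(0.409) = 0.894
L[1] = -ln(1-0.599) = -ln(0.401) = 0.9138
L[2] = -ln(0.059) = 2.8302
L[3] = -ln(1-0.273) = -ln(0.727) = 0.3188
mean = (0.894 + 0.9138 + 2.8302 + 0.3188)/4 = 1.2392

1.2392


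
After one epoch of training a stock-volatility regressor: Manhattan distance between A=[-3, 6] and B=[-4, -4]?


d = |-3+ 4| + |6+ 4|
  = 1 + 10
  = 11

11


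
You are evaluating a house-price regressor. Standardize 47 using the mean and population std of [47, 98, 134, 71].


μ = 87.5, σ = 32.3458
z = (47 - 87.5)/32.3458 = -1.2521

-1.2521


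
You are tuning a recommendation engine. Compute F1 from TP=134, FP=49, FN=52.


Precision = 134/183 = 0.7322
Recall = 134/186 = 0.7204
F1 = 2·P·R/(P+R) = 2·TP/(2·TP+FP+FN) = 268/(268+49+52) = 268/369 = 0.7263

0.7263


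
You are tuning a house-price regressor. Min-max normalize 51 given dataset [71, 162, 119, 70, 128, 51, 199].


min=51, max=199
(51-51)/(199-51) = 0/148 = 0.0

0.0


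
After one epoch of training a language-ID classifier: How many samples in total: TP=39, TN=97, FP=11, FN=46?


Total = TP + TN + FP + FN
= 39 + 97 + 11 + 46
= 193
(Predicted positive: 50, predicted negative: 143)

193


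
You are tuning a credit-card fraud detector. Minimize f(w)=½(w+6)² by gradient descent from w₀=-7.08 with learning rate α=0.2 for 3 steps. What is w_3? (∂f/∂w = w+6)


step 1: grad = -7.08+6 = -1.08; w = -7.08 - 0.2·(-1.08) = -6.864
step 2: grad = -6.864+6 = -0.864; w = -6.864 - 0.2·(-0.864) = -6.6912
step 3: grad = -6.6912+6 = -0.6912; w = -6.6912 - 0.2·(-0.6912) = -6.55296

-6.55296


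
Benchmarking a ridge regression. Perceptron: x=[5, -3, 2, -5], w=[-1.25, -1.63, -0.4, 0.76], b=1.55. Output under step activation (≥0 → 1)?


z = (5)·(-1.25) + (-3)·(-1.63) + (2)·(-0.4) + (-5)·(0.76) + 1.55
  = -4.41
step(z) = 0 (z<0)

0


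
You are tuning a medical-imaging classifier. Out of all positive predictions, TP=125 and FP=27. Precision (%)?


Precision = TP/(TP+FP)
= 125/(125+27)
= 125/152 = 82.24%

82.24%


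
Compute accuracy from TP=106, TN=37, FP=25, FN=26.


Accuracy = (TP+TN)/(TP+TN+FP+FN)
= (106+37)/(194)
= 143/194 = 73.71%

73.71%


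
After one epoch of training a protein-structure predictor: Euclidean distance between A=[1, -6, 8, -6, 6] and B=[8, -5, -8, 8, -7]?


d = √((1-8)² + (-6+ 5)² + (8+ 8)² + (-6-8)² + (6+ 7)²)
  = √(49 + 1 + 256 + 196 + 169)
  = √671 = 25.9037

25.9037


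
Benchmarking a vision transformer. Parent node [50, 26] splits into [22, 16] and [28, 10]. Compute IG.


Parent = [50, 26], H_parent = 0.9268
H_left = 0.9819 (n=38), H_right = 0.8315 (n=38)
H_children = (38/76)·0.9819 + (38/76)·0.8315 = 0.9067
IG = 0.9268 - 0.9067 = 0.0201

0.0201


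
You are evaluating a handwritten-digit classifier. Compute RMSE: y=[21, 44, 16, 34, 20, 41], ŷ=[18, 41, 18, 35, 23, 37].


MSE = 48/6 = 8
RMSE = √(48/6) = 2.8284

2.8284


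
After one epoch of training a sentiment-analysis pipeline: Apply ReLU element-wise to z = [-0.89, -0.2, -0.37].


ReLU(-0.89) = max(0, -0.89) = 0.0
ReLU(-0.2) = max(0, -0.2) = 0.0
ReLU(-0.37) = max(0, -0.37) = 0.0
result = [0.0, 0.0, 0.0]

[0.0, 0.0, 0.0]


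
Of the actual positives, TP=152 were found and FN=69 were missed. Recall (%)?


Recall = TP/(TP+FN)
= 152/(152+69)
= 152/221 = 68.78%

68.78%


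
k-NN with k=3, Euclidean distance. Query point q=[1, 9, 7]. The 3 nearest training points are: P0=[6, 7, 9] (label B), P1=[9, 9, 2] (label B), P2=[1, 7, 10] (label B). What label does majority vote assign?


d(q,P0) = 5.7446  (label B)
d(q,P1) = 9.434  (label B)
d(q,P2) = 3.6056  (label B)
Votes: A=0, B=3
Majority → B

B


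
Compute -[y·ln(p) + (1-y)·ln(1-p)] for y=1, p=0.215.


BCE = -[y·ln(p) + (1-y)·ln(1-p)]
= -1·ln(0.215) - 0
= -ln(0.215) = 1.5371

1.5371


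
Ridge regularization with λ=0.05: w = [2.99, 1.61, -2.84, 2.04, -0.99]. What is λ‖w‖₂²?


‖w‖₂² = (2.99)² + (1.61)² + (-2.84)² + (2.04)² + (-0.99)²
     = 8.9401 + 2.5921 + 8.0656 + 4.1616 + 0.9801
     = 24.7395
λ·‖w‖₂² = 0.05·24.7395 = 1.236975

1.236975


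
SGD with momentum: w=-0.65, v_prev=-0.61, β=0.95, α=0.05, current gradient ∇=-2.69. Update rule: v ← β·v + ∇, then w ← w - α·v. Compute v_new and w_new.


v_new = 0.95·-0.61 - 2.69 = -0.5795 - 2.69 = -3.2695
w_new = -0.65 - 0.05·-3.2695 = -0.65 + 0.163475 = -0.486525

v_new=-3.2695, w_new=-0.486525


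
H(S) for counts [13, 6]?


Probabilities: [13/19, 6/19] ≈ [0.6842, 0.3158]
H = -((13/19)·log₂(13/19) + (6/19)·log₂(6/19))
  = 0.8997 bits

0.8997 bits


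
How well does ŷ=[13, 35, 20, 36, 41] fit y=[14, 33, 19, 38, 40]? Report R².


ȳ = 28.8
SS_res = Σ(y-ŷ)² = 11
SS_tot = Σ(y-ȳ)² = 542.8
R² = 1 - SS_res/SS_tot = 1 - 0.0203 = 0.9797

0.9797


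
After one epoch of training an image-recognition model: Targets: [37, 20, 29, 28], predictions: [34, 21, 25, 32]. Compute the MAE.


Absolute errors: |37-34|=3, |20-21|=1, |29-25|=4, |28-32|=4
Sum = 12
MAE = 12/4 = 3

3


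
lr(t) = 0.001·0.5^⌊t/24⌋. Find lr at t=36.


n_drops = ⌊36/24⌋ = 1
lr = 0.001·0.5^1 = 0.001·0.5 = 0.0005

0.0005


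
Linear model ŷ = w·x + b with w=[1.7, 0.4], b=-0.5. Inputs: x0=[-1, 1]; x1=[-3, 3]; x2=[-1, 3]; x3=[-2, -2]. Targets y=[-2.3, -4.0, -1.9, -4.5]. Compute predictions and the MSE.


ŷ0 = (1.7)·(-1) + (0.4)·(1) - 0.5 = -1.8
ŷ1 = (1.7)·(-3) + (0.4)·(3) - 0.5 = -4.4
ŷ2 = (1.7)·(-1) + (0.4)·(3) - 0.5 = -1.0
ŷ3 = (1.7)·(-2) + (0.4)·(-2) - 0.5 = -4.7
errors² = [0.25, 0.16, 0.81, 0.04]
MSE = 1.2600/4 = 0.315

0.315


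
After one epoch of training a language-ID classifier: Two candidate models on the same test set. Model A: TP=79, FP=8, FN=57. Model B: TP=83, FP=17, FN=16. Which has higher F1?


Model A: P=79/87=0.908, R=79/136=0.5809, F1=2PR/(P+R)=2TP/(2TP+FP+FN)=158/223=0.7085
Model B: P=83/100=0.83, R=83/99=0.8384, F1=2PR/(P+R)=2TP/(2TP+FP+FN)=166/199=0.8342
0.7085 < 0.8342 → Model B

Model B


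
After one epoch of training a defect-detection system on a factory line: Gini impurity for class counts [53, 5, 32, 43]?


Probabilities: [53/133, 5/133, 32/133, 43/133] ≈ [0.3985, 0.0376, 0.2406, 0.3233]
Σpᵢ² = (2809 + 25 + 1024 + 1849)/133² = 5707/17689
Gini = 1 - Σpᵢ² = 1 - 5707/17689 = 0.6774

0.6774


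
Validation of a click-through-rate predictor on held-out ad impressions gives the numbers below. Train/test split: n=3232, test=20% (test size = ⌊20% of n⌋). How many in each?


Test = ⌊3232·20/100⌋ = 646
Train = 3232 - 646 = 2586

Train: 2586, Test: 646


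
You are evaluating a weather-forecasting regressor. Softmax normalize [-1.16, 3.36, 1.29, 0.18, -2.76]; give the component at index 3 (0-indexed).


Exponentials: e^-1.16=0.3135, e^3.36=28.7892, e^1.29=3.6328, e^0.18=1.1972, e^-2.76=0.0633
Sum = 33.996
Softmax = [0.0092, 0.8468, 0.1069, 0.0352, 0.0019]
p[3] = 1.1972/33.996 = 0.0352

0.0352


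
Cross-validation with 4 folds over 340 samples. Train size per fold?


Fold size = 340/4 = 85
Training per fold = 340 - 85 = 255

255


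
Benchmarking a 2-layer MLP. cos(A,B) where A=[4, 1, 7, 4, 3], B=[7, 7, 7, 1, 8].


A·B = 4·7 + 1·7 + 7·7 + 4·1 + 3·8 = 112
‖A‖ = √91 = 9.5394, ‖B‖ = √212 = 14.5602
cos = 112/(√91·√212) = 112/√19292 = 0.8064

0.8064


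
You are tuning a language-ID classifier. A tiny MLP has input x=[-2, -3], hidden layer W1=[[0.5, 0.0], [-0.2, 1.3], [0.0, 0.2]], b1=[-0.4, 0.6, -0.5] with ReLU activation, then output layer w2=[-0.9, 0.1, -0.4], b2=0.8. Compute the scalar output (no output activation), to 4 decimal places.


z1[0] = (0.5)·(-2) + (0.0)·(-3) - 0.4 = -1.4
z1[1] = (-0.2)·(-2) + (1.3)·(-3) + 0.6 = -2.9
z1[2] = (0.0)·(-2) + (0.2)·(-3) - 0.5 = -1.1
h = ReLU(z1) = [0.0, 0.0, 0.0]
output = (-0.9)·(0.0) + (0.1)·(0.0) + (-0.4)·(0.0) + 0.8 = 0.8

0.8


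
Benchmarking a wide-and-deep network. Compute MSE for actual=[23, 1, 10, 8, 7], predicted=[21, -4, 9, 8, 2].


Squared errors: (23-21)²=4, (1+ 4)²=25, (10-9)²=1, (8-8)²=0, (7-2)²=25
Sum = 55
MSE = 55/5 = 11

11


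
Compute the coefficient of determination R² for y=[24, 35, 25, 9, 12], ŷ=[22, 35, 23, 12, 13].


ȳ = 21
SS_res = Σ(y-ŷ)² = 18
SS_tot = Σ(y-ȳ)² = 446
R² = 1 - SS_res/SS_tot = 1 - 0.0404 = 0.9596

0.9596


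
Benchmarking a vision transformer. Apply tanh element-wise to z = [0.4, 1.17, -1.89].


tanh(0.4) = 0.3799
tanh(1.17) = 0.8243
tanh(-1.89) = -0.9554
result = [0.3799, 0.8243, -0.9554]

[0.3799, 0.8243, -0.9554]


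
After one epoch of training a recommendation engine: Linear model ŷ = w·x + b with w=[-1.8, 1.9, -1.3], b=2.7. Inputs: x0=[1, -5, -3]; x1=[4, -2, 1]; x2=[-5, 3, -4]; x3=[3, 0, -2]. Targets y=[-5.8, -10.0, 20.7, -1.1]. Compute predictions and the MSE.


ŷ0 = (-1.8)·(1) + (1.9)·(-5) + (-1.3)·(-3) + 2.7 = -4.7
ŷ1 = (-1.8)·(4) + (1.9)·(-2) + (-1.3)·(1) + 2.7 = -9.6
ŷ2 = (-1.8)·(-5) + (1.9)·(3) + (-1.3)·(-4) + 2.7 = 22.6
ŷ3 = (-1.8)·(3) + (1.9)·(0) + (-1.3)·(-2) + 2.7 = -0.1
errors² = [1.21, 0.16, 3.61, 1.0]
MSE = 5.9800/4 = 1.495

1.495


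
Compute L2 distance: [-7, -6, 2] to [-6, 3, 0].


d = √((-7+ 6)² + (-6-3)² + (2-0)²)
  = √(1 + 81 + 4)
  = √86 = 9.2736

9.2736


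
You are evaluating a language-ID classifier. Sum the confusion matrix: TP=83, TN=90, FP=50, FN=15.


Total = TP + TN + FP + FN
= 83 + 90 + 50 + 15
= 238
(Predicted positive: 133, predicted negative: 105)

238


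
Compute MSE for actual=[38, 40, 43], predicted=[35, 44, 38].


Squared errors: (38-35)²=9, (40-44)²=16, (43-38)²=25
Sum = 50
MSE = 50/3 = 50/3

50/3


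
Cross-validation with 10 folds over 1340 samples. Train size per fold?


Fold size = 1340/10 = 134
Training per fold = 1340 - 134 = 1206

1206


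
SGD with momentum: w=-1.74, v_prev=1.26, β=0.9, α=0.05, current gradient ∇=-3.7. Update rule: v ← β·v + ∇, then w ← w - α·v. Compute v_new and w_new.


v_new = 0.9·1.26 - 3.7 = 1.134 - 3.7 = -2.566
w_new = -1.74 - 0.05·-2.566 = -1.74 + 0.1283 = -1.6117

v_new=-2.566, w_new=-1.6117


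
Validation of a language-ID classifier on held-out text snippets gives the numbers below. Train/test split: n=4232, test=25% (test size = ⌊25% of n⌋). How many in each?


Test = ⌊4232·25/100⌋ = 1058
Train = 4232 - 1058 = 3174

Train: 3174, Test: 1058


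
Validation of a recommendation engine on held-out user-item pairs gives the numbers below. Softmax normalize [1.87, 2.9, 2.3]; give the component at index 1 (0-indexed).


Exponentials: e^1.87=6.4883, e^2.9=18.1741, e^2.3=9.9742
Sum = 34.6366
Softmax = [0.1873, 0.5247, 0.288]
p[1] = 18.1741/34.6366 = 0.5247

0.5247


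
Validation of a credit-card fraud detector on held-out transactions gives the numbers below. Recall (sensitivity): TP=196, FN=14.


Recall = TP/(TP+FN)
= 196/(196+14)
= 196/210 = 93.33%

93.33%


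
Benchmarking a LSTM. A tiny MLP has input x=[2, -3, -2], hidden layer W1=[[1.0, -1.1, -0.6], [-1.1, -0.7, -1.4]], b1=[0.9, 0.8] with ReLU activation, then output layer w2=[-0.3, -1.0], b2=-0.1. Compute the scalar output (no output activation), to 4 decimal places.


z1[0] = (1.0)·(2) + (-1.1)·(-3) + (-0.6)·(-2) + 0.9 = 7.4
z1[1] = (-1.1)·(2) + (-0.7)·(-3) + (-1.4)·(-2) + 0.8 = 3.5
h = ReLU(z1) = [7.4, 3.5]
output = (-0.3)·(7.4) + (-1.0)·(3.5) - 0.1 = -5.82

-5.82


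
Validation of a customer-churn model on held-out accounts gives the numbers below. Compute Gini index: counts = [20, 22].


Probabilities: [20/42, 22/42] ≈ [0.4762, 0.5238]
Σpᵢ² = (400 + 484)/42² = 884/1764
Gini = 1 - Σpᵢ² = 1 - 884/1764 = 0.4989

0.4989


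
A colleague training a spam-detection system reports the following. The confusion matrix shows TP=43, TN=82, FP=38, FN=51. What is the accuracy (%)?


Accuracy = (TP+TN)/(TP+TN+FP+FN)
= (43+82)/(214)
= 125/214 = 58.41%

58.41%


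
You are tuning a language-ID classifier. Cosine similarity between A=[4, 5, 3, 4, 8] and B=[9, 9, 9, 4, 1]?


A·B = 4·9 + 5·9 + 3·9 + 4·4 + 8·1 = 132
‖A‖ = √130 = 11.4018, ‖B‖ = √260 = 16.1245
cos = 132/(√130·√260) = 132/√33800 = 0.718

0.718


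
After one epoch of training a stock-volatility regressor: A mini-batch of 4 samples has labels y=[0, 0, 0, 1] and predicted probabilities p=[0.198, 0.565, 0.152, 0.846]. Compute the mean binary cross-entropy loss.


L[0] = -ln(1-0.198) = -ln(0.802) = 0.2206
L[1] = -ln(1-0.565) = -ln(0.435) = 0.8324
L[2] = -ln(1-0.152) = -ln(0.848) = 0.1649
L[3] = -ln(0.846) = 0.1672
mean = (0.2206 + 0.8324 + 0.1649 + 0.1672)/4 = 0.3463

0.3463


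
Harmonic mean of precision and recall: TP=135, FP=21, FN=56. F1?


Precision = 135/156 = 0.8654
Recall = 135/191 = 0.7068
F1 = 2·P·R/(P+R) = 2·TP/(2·TP+FP+FN) = 270/(270+21+56) = 270/347 = 0.7781

0.7781


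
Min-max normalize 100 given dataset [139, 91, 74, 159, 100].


min=74, max=159
(100-74)/(159-74) = 26/85 = 0.3059

0.3059


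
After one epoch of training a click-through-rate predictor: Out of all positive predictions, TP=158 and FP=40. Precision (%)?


Precision = TP/(TP+FP)
= 158/(158+40)
= 158/198 = 79.8%

79.8%


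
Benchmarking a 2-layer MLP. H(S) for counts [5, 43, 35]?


Probabilities: [5/83, 43/83, 35/83] ≈ [0.0602, 0.5181, 0.4217]
H = -((5/83)·log₂(5/83) + (43/83)·log₂(43/83) + (35/83)·log₂(35/83))
  = 1.261 bits

1.261 bits


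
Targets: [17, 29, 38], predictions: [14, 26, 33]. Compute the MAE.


Absolute errors: |17-14|=3, |29-26|=3, |38-33|=5
Sum = 11
MAE = 11/3 = 11/3

11/3


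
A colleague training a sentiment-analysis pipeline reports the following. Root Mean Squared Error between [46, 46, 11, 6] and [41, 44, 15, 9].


MSE = 54/4 = 13.5
RMSE = √(54/4) = 3.6742

3.6742


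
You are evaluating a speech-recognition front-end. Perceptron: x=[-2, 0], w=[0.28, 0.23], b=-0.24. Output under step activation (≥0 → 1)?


z = (-2)·(0.28) + (0)·(0.23) - 0.24
  = -0.8
step(z) = 0 (z<0)

0


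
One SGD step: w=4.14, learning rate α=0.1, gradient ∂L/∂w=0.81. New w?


w_new = w - α·∇
= 4.14 - 0.1·0.81
= 4.14 - 0.081
= 4.059

4.059


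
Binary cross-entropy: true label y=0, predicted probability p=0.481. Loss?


BCE = -[y·ln(p) + (1-y)·ln(1-p)]
= -0 - 1·ln(1-0.481)
= -ln(0.519) = 0.6559

0.6559


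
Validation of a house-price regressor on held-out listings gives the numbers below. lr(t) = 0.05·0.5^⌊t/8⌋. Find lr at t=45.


n_drops = ⌊45/8⌋ = 5
lr = 0.05·0.5^5 = 0.05·0.03125 = 0.0015625

0.0015625


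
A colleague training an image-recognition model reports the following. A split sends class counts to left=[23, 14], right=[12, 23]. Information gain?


Parent = [35, 37], H_parent = 0.9994
H_left = 0.9569 (n=37), H_right = 0.9275 (n=35)
H_children = (37/72)·0.9569 + (35/72)·0.9275 = 0.9426
IG = 0.9994 - 0.9426 = 0.0568

0.0568


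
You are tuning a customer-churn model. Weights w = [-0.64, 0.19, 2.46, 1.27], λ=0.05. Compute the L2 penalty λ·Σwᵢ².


‖w‖₂² = (-0.64)² + (0.19)² + (2.46)² + (1.27)²
     = 0.4096 + 0.0361 + 6.0516 + 1.6129
     = 8.1102
λ·‖w‖₂² = 0.05·8.1102 = 0.40551

0.40551


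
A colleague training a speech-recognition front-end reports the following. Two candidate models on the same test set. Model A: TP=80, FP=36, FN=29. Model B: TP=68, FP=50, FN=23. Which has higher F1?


Model A: P=80/116=0.6897, R=80/109=0.7339, F1=2PR/(P+R)=2TP/(2TP+FP+FN)=160/225=0.7111
Model B: P=68/118=0.5763, R=68/91=0.7473, F1=2PR/(P+R)=2TP/(2TP+FP+FN)=136/209=0.6507
0.7111 > 0.6507 → Model A

Model A


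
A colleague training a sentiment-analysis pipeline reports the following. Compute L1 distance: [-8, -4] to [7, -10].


d = |-8-7| + |-4+ 10|
  = 15 + 6
  = 21

21


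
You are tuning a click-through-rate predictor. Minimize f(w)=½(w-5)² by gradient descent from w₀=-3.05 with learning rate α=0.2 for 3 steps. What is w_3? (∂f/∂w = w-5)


step 1: grad = -3.05-5 = -8.05; w = -3.05 - 0.2·(-8.05) = -1.44
step 2: grad = -1.44-5 = -6.44; w = -1.44 - 0.2·(-6.44) = -0.152
step 3: grad = -0.152-5 = -5.152; w = -0.152 - 0.2·(-5.152) = 0.8784

0.8784


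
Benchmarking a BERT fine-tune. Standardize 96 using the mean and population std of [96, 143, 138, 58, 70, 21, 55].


μ = 83, σ = 41.7749
z = (96 - 83)/41.7749 = 0.3112

0.3112


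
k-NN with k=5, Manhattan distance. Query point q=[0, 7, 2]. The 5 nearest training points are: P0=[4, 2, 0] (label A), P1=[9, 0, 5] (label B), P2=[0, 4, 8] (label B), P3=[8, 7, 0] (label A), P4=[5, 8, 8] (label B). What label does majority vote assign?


d(q,P0) = 11  (label A)
d(q,P1) = 19  (label B)
d(q,P2) = 9  (label B)
d(q,P3) = 10  (label A)
d(q,P4) = 12  (label B)
Votes: A=2, B=3
Majority → B

B


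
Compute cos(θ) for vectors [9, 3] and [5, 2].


A·B = 9·5 + 3·2 = 51
‖A‖ = √90 = 9.4868, ‖B‖ = √29 = 5.3852
cos = 51/(√90·√29) = 51/√2610 = 0.9983

0.9983


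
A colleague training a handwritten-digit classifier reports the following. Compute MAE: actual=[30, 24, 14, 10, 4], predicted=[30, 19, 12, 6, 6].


Absolute errors: |30-30|=0, |24-19|=5, |14-12|=2, |10-6|=4, |4-6|=2
Sum = 13
MAE = 13/5 = 13/5

13/5


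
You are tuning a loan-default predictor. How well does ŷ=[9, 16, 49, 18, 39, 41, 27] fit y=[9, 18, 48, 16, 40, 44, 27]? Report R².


ȳ = 28.8571
SS_res = Σ(y-ŷ)² = 19
SS_tot = Σ(y-ȳ)² = 1400.86
R² = 1 - SS_res/SS_tot = 1 - 0.0136 = 0.9864

0.9864


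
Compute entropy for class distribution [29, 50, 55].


Probabilities: [29/134, 50/134, 55/134] ≈ [0.2164, 0.3731, 0.4104]
H = -((29/134)·log₂(29/134) + (50/134)·log₂(50/134) + (55/134)·log₂(55/134))
  = 1.5359 bits

1.5359 bits


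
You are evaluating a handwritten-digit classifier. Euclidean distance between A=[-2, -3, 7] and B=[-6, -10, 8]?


d = √((-2+ 6)² + (-3+ 10)² + (7-8)²)
  = √(16 + 49 + 1)
  = √66 = 8.124

8.124


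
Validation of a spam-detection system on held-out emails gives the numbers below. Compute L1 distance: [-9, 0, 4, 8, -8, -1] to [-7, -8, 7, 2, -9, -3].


d = |-9+ 7| + |0+ 8| + |4-7| + |8-2| + |-8+ 9| + |-1+ 3|
  = 2 + 8 + 3 + 6 + 1 + 2
  = 22

22


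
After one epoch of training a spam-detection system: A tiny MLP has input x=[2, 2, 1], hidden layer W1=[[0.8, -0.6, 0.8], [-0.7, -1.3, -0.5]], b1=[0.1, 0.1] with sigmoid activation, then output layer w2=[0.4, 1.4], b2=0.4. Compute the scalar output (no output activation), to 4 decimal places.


z1[0] = (0.8)·(2) + (-0.6)·(2) + (0.8)·(1) + 0.1 = 1.3
z1[1] = (-0.7)·(2) + (-1.3)·(2) + (-0.5)·(1) + 0.1 = -4.4
h = sigmoid(z1) = [0.7858, 0.0121]
output = (0.4)·(0.7858) + (1.4)·(0.0121) + 0.4 = 0.7313

0.7313


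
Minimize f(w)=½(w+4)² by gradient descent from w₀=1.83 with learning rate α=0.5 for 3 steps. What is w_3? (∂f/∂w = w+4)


step 1: grad = 1.83+4 = 5.83; w = 1.83 - 0.5·(5.83) = -1.085
step 2: grad = -1.085+4 = 2.915; w = -1.085 - 0.5·(2.915) = -2.5425
step 3: grad = -2.5425+4 = 1.4575; w = -2.5425 - 0.5·(1.4575) = -3.27125

-3.27125


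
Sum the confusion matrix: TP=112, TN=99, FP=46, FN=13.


Total = TP + TN + FP + FN
= 112 + 99 + 46 + 13
= 270
(Predicted positive: 158, predicted negative: 112)

270


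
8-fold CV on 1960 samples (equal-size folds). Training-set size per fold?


Fold size = 1960/8 = 245
Training per fold = 1960 - 245 = 1715

1715


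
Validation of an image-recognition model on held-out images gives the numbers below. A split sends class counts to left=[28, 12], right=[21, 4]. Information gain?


Parent = [49, 16], H_parent = 0.8051
H_left = 0.8813 (n=40), H_right = 0.6343 (n=25)
H_children = (40/65)·0.8813 + (25/65)·0.6343 = 0.7863
IG = 0.8051 - 0.7863 = 0.0188

0.0188


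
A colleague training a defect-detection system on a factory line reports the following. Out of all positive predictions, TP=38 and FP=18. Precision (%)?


Precision = TP/(TP+FP)
= 38/(38+18)
= 38/56 = 67.86%

67.86%


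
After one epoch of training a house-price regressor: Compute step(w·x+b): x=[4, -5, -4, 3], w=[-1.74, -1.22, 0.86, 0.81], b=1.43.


z = (4)·(-1.74) + (-5)·(-1.22) + (-4)·(0.86) + (3)·(0.81) + 1.43
  = -0.44
step(z) = 0 (z<0)

0


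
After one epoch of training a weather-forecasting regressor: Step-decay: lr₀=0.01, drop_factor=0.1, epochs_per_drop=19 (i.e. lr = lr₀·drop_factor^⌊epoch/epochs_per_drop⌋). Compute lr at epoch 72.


n_drops = ⌊72/19⌋ = 3
lr = 0.01·0.1^3 = 0.01·0.001 = 0.00001

0.00001


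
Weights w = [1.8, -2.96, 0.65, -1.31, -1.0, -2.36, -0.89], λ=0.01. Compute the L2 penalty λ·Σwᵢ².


‖w‖₂² = (1.8)² + (-2.96)² + (0.65)² + (-1.31)² + (-1.0)² + (-2.36)² + (-0.89)²
     = 3.24 + 8.7616 + 0.4225 + 1.7161 + 1 + 5.5696 + 0.7921
     = 21.5019
λ·‖w‖₂² = 0.01·21.5019 = 0.215019

0.215019


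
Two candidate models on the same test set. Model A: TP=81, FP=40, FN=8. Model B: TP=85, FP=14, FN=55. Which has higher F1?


Model A: P=81/121=0.6694, R=81/89=0.9101, F1=2PR/(P+R)=2TP/(2TP+FP+FN)=162/210=0.7714
Model B: P=85/99=0.8586, R=85/140=0.6071, F1=2PR/(P+R)=2TP/(2TP+FP+FN)=170/239=0.7113
0.7714 > 0.7113 → Model A

Model A


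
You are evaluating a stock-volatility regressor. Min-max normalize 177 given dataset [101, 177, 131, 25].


min=25, max=177
(177-25)/(177-25) = 152/152 = 1.0

1.0


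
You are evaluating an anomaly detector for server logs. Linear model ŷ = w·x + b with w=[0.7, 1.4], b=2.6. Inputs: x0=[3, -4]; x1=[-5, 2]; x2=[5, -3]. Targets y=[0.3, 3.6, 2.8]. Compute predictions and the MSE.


ŷ0 = (0.7)·(3) + (1.4)·(-4) + 2.6 = -0.9
ŷ1 = (0.7)·(-5) + (1.4)·(2) + 2.6 = 1.9
ŷ2 = (0.7)·(5) + (1.4)·(-3) + 2.6 = 1.9
errors² = [1.44, 2.89, 0.81]
MSE = 5.1400/3 = 1.7133

1.7133


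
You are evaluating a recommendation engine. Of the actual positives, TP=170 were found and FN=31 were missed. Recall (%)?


Recall = TP/(TP+FN)
= 170/(170+31)
= 170/201 = 84.58%

84.58%


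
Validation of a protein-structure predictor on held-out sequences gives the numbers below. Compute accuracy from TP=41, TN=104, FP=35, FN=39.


Accuracy = (TP+TN)/(TP+TN+FP+FN)
= (41+104)/(219)
= 145/219 = 66.21%

66.21%


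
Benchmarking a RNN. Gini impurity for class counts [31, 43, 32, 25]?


Probabilities: [31/131, 43/131, 32/131, 25/131] ≈ [0.2366, 0.3282, 0.2443, 0.1908]
Σpᵢ² = (961 + 1849 + 1024 + 625)/131² = 4459/17161
Gini = 1 - Σpᵢ² = 1 - 4459/17161 = 0.7402

0.7402


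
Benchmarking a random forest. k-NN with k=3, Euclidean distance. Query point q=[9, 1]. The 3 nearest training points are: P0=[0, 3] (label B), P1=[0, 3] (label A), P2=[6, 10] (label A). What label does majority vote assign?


d(q,P0) = 9.2195  (label B)
d(q,P1) = 9.2195  (label A)
d(q,P2) = 9.4868  (label A)
Votes: A=2, B=1
Majority → A

A


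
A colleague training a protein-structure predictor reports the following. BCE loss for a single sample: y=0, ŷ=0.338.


BCE = -[y·ln(p) + (1-y)·ln(1-p)]
= -0 - 1·ln(1-0.338)
= -ln(0.662) = 0.4125

0.4125


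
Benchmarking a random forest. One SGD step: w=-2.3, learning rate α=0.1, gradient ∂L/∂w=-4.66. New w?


w_new = w - α·∇
= -2.3 - 0.1·-4.66
= -2.3 + 0.466
= -1.834

-1.834


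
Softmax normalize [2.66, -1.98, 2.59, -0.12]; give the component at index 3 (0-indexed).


Exponentials: e^2.66=14.2963, e^-1.98=0.1381, e^2.59=13.3298, e^-0.12=0.8869
Sum = 28.6511
Softmax = [0.499, 0.0048, 0.4652, 0.031]
p[3] = 0.8869/28.6511 = 0.031

0.031


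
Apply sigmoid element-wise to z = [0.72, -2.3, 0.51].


σ(0.72) = 1/(1+e^-0.72) = 0.6726
σ(-2.3) = 1/(1+e^2.3) = 0.0911
σ(0.51) = 1/(1+e^-0.51) = 0.6248
result = [0.6726, 0.0911, 0.6248]

[0.6726, 0.0911, 0.6248]


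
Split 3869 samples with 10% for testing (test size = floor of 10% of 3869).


Test = ⌊3869·10/100⌋ = 386
Train = 3869 - 386 = 3483

Train: 3483, Test: 386


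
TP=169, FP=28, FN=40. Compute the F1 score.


Precision = 169/197 = 0.8579
Recall = 169/209 = 0.8086
F1 = 2·P·R/(P+R) = 2·TP/(2·TP+FP+FN) = 338/(338+28+40) = 338/406 = 0.8325

0.8325


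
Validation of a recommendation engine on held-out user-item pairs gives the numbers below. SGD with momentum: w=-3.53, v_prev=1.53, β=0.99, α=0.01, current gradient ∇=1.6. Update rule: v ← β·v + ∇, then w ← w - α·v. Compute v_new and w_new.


v_new = 0.99·1.53 + 1.6 = 1.5147 + 1.6 = 3.1147
w_new = -3.53 - 0.01·3.1147 = -3.53 - 0.031147 = -3.561147

v_new=3.1147, w_new=-3.561147


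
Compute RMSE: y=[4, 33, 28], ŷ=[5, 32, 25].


MSE = 11/3 = 3.6667
RMSE = √(11/3) = 1.9149

1.9149


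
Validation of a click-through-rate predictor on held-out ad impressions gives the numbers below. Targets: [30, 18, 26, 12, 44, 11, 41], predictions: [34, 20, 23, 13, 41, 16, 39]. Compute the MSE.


Squared errors: (30-34)²=16, (18-20)²=4, (26-23)²=9, (12-13)²=1, (44-41)²=9, (11-16)²=25, (41-39)²=4
Sum = 68
MSE = 68/7 = 68/7

68/7


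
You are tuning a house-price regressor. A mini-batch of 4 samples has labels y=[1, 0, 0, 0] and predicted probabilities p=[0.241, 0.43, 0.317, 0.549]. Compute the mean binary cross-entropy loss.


L[0] = -ln(0.241) = 1.423
L[1] = -ln(1-0.43) = -ln(0.57) = 0.5621
L[2] = -ln(1-0.317) = -ln(0.683) = 0.3813
L[3] = -ln(1-0.549) = -ln(0.451) = 0.7963
mean = (1.423 + 0.5621 + 0.3813 + 0.7963)/4 = 0.7907

0.7907


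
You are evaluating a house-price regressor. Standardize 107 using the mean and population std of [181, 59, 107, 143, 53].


μ = 108.6, σ = 48.9473
z = (107 - 108.6)/48.9473 = -0.0327

-0.0327


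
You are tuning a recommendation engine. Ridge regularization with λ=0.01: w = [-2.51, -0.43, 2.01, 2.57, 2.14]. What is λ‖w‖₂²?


‖w‖₂² = (-2.51)² + (-0.43)² + (2.01)² + (2.57)² + (2.14)²
     = 6.3001 + 0.1849 + 4.0401 + 6.6049 + 4.5796
     = 21.7096
λ·‖w‖₂² = 0.01·21.7096 = 0.217096

0.217096


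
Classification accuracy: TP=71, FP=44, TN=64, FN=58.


Accuracy = (TP+TN)/(TP+TN+FP+FN)
= (71+64)/(237)
= 135/237 = 56.96%

56.96%


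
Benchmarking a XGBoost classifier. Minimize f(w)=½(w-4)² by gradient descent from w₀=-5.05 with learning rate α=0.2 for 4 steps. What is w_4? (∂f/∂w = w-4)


step 1: grad = -5.05-4 = -9.05; w = -5.05 - 0.2·(-9.05) = -3.24
step 2: grad = -3.24-4 = -7.24; w = -3.24 - 0.2·(-7.24) = -1.792
step 3: grad = -1.792-4 = -5.792; w = -1.792 - 0.2·(-5.792) = -0.6336
step 4: grad = -0.6336-4 = -4.6336; w = -0.6336 - 0.2·(-4.6336) = 0.29312

0.29312


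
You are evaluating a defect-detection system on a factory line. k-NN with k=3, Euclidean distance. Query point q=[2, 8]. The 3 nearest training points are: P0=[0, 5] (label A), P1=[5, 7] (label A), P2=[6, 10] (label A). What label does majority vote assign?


d(q,P0) = 3.6056  (label A)
d(q,P1) = 3.1623  (label A)
d(q,P2) = 4.4721  (label A)
Votes: A=3, B=0
Majority → A

A


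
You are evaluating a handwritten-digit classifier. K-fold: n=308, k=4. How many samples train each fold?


Fold size = 308/4 = 77
Training per fold = 308 - 77 = 231

231


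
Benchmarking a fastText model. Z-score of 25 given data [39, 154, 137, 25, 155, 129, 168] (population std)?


μ = 115.2857, σ = 54.097
z = (25 - 115.2857)/54.097 = -1.669

-1.669


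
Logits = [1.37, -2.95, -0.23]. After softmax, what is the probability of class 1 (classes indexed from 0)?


Exponentials: e^1.37=3.9354, e^-2.95=0.0523, e^-0.23=0.7945
Sum = 4.7822
Softmax = [0.8229, 0.0109, 0.1661]
p[1] = 0.0523/4.7822 = 0.0109

0.0109


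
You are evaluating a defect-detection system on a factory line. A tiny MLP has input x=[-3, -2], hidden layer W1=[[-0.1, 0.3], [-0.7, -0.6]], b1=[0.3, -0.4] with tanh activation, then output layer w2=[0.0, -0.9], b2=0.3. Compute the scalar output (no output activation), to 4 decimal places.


z1[0] = (-0.1)·(-3) + (0.3)·(-2) + 0.3 = 0.0
z1[1] = (-0.7)·(-3) + (-0.6)·(-2) - 0.4 = 2.9
h = tanh(z1) = [0.0, 0.994]
output = (0.0)·(0.0) + (-0.9)·(0.994) + 0.3 = -0.5946

-0.5946


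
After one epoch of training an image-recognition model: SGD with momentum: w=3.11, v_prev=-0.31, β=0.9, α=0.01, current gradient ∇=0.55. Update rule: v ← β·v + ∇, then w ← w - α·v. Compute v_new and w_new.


v_new = 0.9·-0.31 + 0.55 = -0.279 + 0.55 = 0.271
w_new = 3.11 - 0.01·0.271 = 3.11 - 0.00271 = 3.10729

v_new=0.271, w_new=3.10729


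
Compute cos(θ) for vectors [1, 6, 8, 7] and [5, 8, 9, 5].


A·B = 1·5 + 6·8 + 8·9 + 7·5 = 160
‖A‖ = √150 = 12.2474, ‖B‖ = √195 = 13.9642
cos = 160/(√150·√195) = 160/√29250 = 0.9355

0.9355


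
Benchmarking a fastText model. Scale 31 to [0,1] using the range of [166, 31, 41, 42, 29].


min=29, max=166
(31-29)/(166-29) = 2/137 = 0.0146

0.0146


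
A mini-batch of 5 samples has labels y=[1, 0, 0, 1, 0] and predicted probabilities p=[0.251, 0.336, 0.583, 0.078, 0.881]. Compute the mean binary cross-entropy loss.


L[0] = -ln(0.251) = 1.3823
L[1] = -ln(1-0.336) = -ln(0.664) = 0.4095
L[2] = -ln(1-0.583) = -ln(0.417) = 0.8747
L[3] = -ln(0.078) = 2.551
L[4] = -ln(1-0.881) = -ln(0.119) = 2.1286
mean = (1.3823 + 0.4095 + 0.8747 + 2.551 + 2.1286)/5 = 1.4692

1.4692
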